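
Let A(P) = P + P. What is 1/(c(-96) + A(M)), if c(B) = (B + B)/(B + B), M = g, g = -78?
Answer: -1/155 ≈ -0.0064516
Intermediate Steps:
M = -78
c(B) = 1 (c(B) = (2*B)/((2*B)) = (2*B)*(1/(2*B)) = 1)
A(P) = 2*P
1/(c(-96) + A(M)) = 1/(1 + 2*(-78)) = 1/(1 - 156) = 1/(-155) = -1/155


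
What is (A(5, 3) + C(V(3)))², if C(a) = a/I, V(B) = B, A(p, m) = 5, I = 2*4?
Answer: 1849/64 ≈ 28.891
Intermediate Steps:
I = 8
C(a) = a/8
(A(5, 3) + C(V(3)))² = (5 + (⅛)*3)² = (5 + 3/8)² = (43/8)² = 1849/64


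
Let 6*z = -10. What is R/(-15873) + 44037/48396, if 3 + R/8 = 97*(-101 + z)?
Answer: 123130753/20761884 ≈ 5.9306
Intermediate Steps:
z = -5/3 (z = (⅙)*(-10) = -5/3 ≈ -1.6667)
R = -239080/3 (R = -24 + 8*(97*(-101 - 5/3)) = -24 + 8*(97*(-308/3)) = -24 + 8*(-29876/3) = -24 - 239008/3 = -239080/3 ≈ -79693.)
R/(-15873) + 44037/48396 = -239080/3/(-15873) + 44037/48396 = -239080/3*(-1/15873) + 44037*(1/48396) = 239080/47619 + 14679/16132 = 123130753/20761884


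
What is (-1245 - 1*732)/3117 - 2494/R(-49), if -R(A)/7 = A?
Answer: -2817303/356377 ≈ -7.9054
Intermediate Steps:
R(A) = -7*A
(-1245 - 1*732)/3117 - 2494/R(-49) = (-1245 - 1*732)/3117 - 2494/((-7*(-49))) = (-1245 - 732)*(1/3117) - 2494/343 = -1977*1/3117 - 2494*1/343 = -659/1039 - 2494/343 = -2817303/356377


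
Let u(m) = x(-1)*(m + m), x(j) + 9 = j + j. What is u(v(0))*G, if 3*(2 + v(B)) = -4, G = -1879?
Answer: -413380/3 ≈ -1.3779e+5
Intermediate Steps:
x(j) = -9 + 2*j (x(j) = -9 + (j + j) = -9 + 2*j)
v(B) = -10/3 (v(B) = -2 + (⅓)*(-4) = -2 - 4/3 = -10/3)
u(m) = -22*m (u(m) = (-9 + 2*(-1))*(m + m) = (-9 - 2)*(2*m) = -22*m)
u(v(0))*G = -22*(-10/3)*(-1879) = (220/3)*(-1879) = -413380/3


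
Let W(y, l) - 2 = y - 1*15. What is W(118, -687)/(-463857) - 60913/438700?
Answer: -9433661647/67831355300 ≈ -0.13908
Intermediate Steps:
W(y, l) = -13 + y (W(y, l) = 2 + (y - 1*15) = 2 + (y - 15) = 2 + (-15 + y) = -13 + y)
W(118, -687)/(-463857) - 60913/438700 = (-13 + 118)/(-463857) - 60913/438700 = 105*(-1/463857) - 60913*1/438700 = -35/154619 - 60913/438700 = -9433661647/67831355300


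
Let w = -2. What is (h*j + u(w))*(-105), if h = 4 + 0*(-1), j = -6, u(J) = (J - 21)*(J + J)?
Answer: -7140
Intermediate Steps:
u(J) = 2*J*(-21 + J) (u(J) = (-21 + J)*(2*J) = 2*J*(-21 + J))
h = 4 (h = 4 + 0 = 4)
(h*j + u(w))*(-105) = (4*(-6) + 2*(-2)*(-21 - 2))*(-105) = (-24 + 2*(-2)*(-23))*(-105) = (-24 + 92)*(-105) = 68*(-105) = -7140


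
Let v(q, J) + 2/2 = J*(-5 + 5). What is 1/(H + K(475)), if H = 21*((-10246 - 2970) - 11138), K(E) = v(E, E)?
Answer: -1/511435 ≈ -1.9553e-6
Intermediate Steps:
v(q, J) = -1 (v(q, J) = -1 + J*(-5 + 5) = -1 + J*0 = -1 + 0 = -1)
K(E) = -1
H = -511434 (H = 21*(-13216 - 11138) = 21*(-24354) = -511434)
1/(H + K(475)) = 1/(-511434 - 1) = 1/(-511435) = -1/511435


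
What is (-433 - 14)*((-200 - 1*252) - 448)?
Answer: 402300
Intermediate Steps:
(-433 - 14)*((-200 - 1*252) - 448) = -447*((-200 - 252) - 448) = -447*(-452 - 448) = -447*(-900) = 402300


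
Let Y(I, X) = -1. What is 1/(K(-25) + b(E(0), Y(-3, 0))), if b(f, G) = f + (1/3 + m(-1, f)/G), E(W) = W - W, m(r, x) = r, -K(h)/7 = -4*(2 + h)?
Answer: -3/1928 ≈ -0.0015560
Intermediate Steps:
K(h) = 56 + 28*h (K(h) = -(-28)*(2 + h) = -7*(-8 - 4*h) = 56 + 28*h)
E(W) = 0
b(f, G) = 1/3 + f - 1/G (b(f, G) = f + (1/3 - 1/G) = 1/3 + f - 1/G)
1/(K(-25) + b(E(0), Y(-3, 0))) = 1/((56 + 28*(-25)) + (1/3 + 0 - 1/(-1))) = 1/((56 - 700) + (1/3 + 0 - 1*(-1))) = 1/(-644 + (1/3 + 0 + 1)) = 1/(-644 + 4/3) = 1/(-1928/3) = -3/1928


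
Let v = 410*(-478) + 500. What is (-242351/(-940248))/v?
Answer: -242351/183799679040 ≈ -1.3186e-6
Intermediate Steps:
v = -195480 (v = -195980 + 500 = -195480)
(-242351/(-940248))/v = -242351/(-940248)/(-195480) = -242351*(-1/940248)*(-1/195480) = (242351/940248)*(-1/195480) = -242351/183799679040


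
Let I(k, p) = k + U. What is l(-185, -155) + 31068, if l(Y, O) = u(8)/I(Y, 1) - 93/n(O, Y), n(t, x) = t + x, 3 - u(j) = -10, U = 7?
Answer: 940123747/30260 ≈ 31068.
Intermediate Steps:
u(j) = 13 (u(j) = 3 - 1*(-10) = 3 + 10 = 13)
I(k, p) = 7 + k (I(k, p) = k + 7 = 7 + k)
l(Y, O) = -93/(O + Y) + 13/(7 + Y) (l(Y, O) = 13/(7 + Y) - 93/(O + Y) = -93/(O + Y) + 13/(7 + Y))
l(-185, -155) + 31068 = (-651 - 80*(-185) + 13*(-155))/((7 - 185)*(-155 - 185)) + 31068 = (-651 + 14800 - 2015)/(-178*(-340)) + 31068 = -1/178*(-1/340)*12134 + 31068 = 6067/30260 + 31068 = 940123747/30260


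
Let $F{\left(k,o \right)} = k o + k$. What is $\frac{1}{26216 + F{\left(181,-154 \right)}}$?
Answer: $- \frac{1}{1477} \approx -0.00067705$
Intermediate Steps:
$F{\left(k,o \right)} = k + k o$
$\frac{1}{26216 + F{\left(181,-154 \right)}} = \frac{1}{26216 + 181 \left(1 - 154\right)} = \frac{1}{26216 + 181 \left(-153\right)} = \frac{1}{26216 - 27693} = \frac{1}{-1477} = - \frac{1}{1477}$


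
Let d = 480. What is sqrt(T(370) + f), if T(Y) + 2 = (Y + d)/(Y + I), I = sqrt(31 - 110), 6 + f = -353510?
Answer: sqrt(2)*sqrt((-65400405 - 176759*I*sqrt(79))/(370 + I*sqrt(79))) ≈ 4.6381e-5 - 594.57*I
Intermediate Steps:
f = -353516 (f = -6 - 353510 = -353516)
I = I*sqrt(79) (I = sqrt(-79) = I*sqrt(79) ≈ 8.8882*I)
T(Y) = -2 + (480 + Y)/(Y + I*sqrt(79)) (T(Y) = -2 + (Y + 480)/(Y + I*sqrt(79)) = -2 + (480 + Y)/(Y + I*sqrt(79)))
sqrt(T(370) + f) = sqrt((480 - 1*370 - 2*I*sqrt(79))/(370 + I*sqrt(79)) - 353516) = sqrt((480 - 370 - 2*I*sqrt(79))/(370 + I*sqrt(79)) - 353516) = sqrt((110 - 2*I*sqrt(79))/(370 + I*sqrt(79)) - 353516) = sqrt(-353516 + (110 - 2*I*sqrt(79))/(370 + I*sqrt(79)))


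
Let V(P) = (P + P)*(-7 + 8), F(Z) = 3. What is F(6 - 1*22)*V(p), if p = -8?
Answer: -48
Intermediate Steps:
V(P) = 2*P (V(P) = (2*P)*1 = 2*P)
F(6 - 1*22)*V(p) = 3*(2*(-8)) = 3*(-16) = -48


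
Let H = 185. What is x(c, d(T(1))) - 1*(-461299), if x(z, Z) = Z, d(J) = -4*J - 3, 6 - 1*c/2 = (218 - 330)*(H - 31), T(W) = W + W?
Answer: 461288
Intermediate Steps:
T(W) = 2*W
c = 34508 (c = 12 - 2*(218 - 330)*(185 - 31) = 12 - (-224)*154 = 12 - 2*(-17248) = 12 + 34496 = 34508)
d(J) = -3 - 4*J
x(c, d(T(1))) - 1*(-461299) = (-3 - 8) - 1*(-461299) = (-3 - 4*2) + 461299 = (-3 - 8) + 461299 = -11 + 461299 = 461288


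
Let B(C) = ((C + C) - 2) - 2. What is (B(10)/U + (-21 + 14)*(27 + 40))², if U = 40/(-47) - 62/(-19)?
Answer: 247973124961/1159929 ≈ 2.1378e+5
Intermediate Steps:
B(C) = -4 + 2*C (B(C) = (2*C - 2) - 2 = (-2 + 2*C) - 2 = -4 + 2*C)
U = 2154/893 (U = 40*(-1/47) - 62*(-1/19) = -40/47 + 62/19 = 2154/893 ≈ 2.4121)
(B(10)/U + (-21 + 14)*(27 + 40))² = ((-4 + 2*10)/(2154/893) + (-21 + 14)*(27 + 40))² = ((-4 + 20)*(893/2154) - 7*67)² = (16*(893/2154) - 469)² = (7144/1077 - 469)² = (-497969/1077)² = 247973124961/1159929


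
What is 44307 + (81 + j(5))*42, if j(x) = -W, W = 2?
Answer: 47625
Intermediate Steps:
j(x) = -2 (j(x) = -1*2 = -2)
44307 + (81 + j(5))*42 = 44307 + (81 - 2)*42 = 44307 + 79*42 = 44307 + 3318 = 47625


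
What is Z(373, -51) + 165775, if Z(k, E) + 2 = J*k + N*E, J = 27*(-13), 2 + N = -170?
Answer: 43622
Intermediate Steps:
N = -172 (N = -2 - 170 = -172)
J = -351
Z(k, E) = -2 - 351*k - 172*E (Z(k, E) = -2 + (-351*k - 172*E) = -2 - 351*k - 172*E)
Z(373, -51) + 165775 = (-2 - 351*373 - 172*(-51)) + 165775 = (-2 - 130923 + 8772) + 165775 = -122153 + 165775 = 43622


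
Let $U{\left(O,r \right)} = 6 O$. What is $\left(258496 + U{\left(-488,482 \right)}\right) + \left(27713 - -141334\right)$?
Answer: $424615$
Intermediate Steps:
$\left(258496 + U{\left(-488,482 \right)}\right) + \left(27713 - -141334\right) = \left(258496 + 6 \left(-488\right)\right) + \left(27713 - -141334\right) = \left(258496 - 2928\right) + \left(27713 + 141334\right) = 255568 + 169047 = 424615$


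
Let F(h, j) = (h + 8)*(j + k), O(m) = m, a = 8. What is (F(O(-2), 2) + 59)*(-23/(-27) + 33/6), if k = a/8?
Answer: 26411/54 ≈ 489.09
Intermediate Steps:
k = 1 (k = 8/8 = 8*(1/8) = 1)
F(h, j) = (1 + j)*(8 + h) (F(h, j) = (h + 8)*(j + 1) = (8 + h)*(1 + j) = (1 + j)*(8 + h))
(F(O(-2), 2) + 59)*(-23/(-27) + 33/6) = ((8 - 2 + 8*2 - 2*2) + 59)*(-23/(-27) + 33/6) = ((8 - 2 + 16 - 4) + 59)*(-23*(-1/27) + 33*(1/6)) = (18 + 59)*(23/27 + 11/2) = 77*(343/54) = 26411/54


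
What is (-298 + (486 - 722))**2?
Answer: 285156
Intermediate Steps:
(-298 + (486 - 722))**2 = (-298 - 236)**2 = (-534)**2 = 285156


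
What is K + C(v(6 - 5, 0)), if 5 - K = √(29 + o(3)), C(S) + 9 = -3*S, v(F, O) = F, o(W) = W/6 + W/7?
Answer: -7 - √5866/14 ≈ -12.471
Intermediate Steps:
o(W) = 13*W/42 (o(W) = W*(⅙) + W*(⅐) = W/6 + W/7 = 13*W/42)
C(S) = -9 - 3*S
K = 5 - √5866/14 (K = 5 - √(29 + (13/42)*3) = 5 - √(29 + 13/14) = 5 - √(419/14) = 5 - √5866/14 ≈ -0.47070)
K + C(v(6 - 5, 0)) = (5 - √5866/14) + (-9 - 3*(6 - 5)) = (5 - √5866/14) + (-9 - 3*1) = (5 - √5866/14) + (-9 - 3) = (5 - √5866/14) - 12 = -7 - √5866/14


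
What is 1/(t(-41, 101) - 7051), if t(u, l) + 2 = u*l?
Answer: -1/11194 ≈ -8.9334e-5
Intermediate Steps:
t(u, l) = -2 + l*u (t(u, l) = -2 + u*l = -2 + l*u)
1/(t(-41, 101) - 7051) = 1/((-2 + 101*(-41)) - 7051) = 1/((-2 - 4141) - 7051) = 1/(-4143 - 7051) = 1/(-11194) = -1/11194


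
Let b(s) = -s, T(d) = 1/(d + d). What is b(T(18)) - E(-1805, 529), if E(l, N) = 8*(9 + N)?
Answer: -154945/36 ≈ -4304.0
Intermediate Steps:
T(d) = 1/(2*d)
E(l, N) = 72 + 8*N
b(T(18)) - E(-1805, 529) = -1/(2*18) - (72 + 8*529) = -1/(2*18) - (72 + 4232) = -1*1/36 - 1*4304 = -1/36 - 4304 = -154945/36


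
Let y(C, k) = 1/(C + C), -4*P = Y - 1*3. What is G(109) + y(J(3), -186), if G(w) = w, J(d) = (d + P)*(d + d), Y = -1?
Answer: 5233/48 ≈ 109.02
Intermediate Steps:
P = 1 (P = -(-1 - 1*3)/4 = -(-1 - 3)/4 = -1/4*(-4) = 1)
J(d) = 2*d*(1 + d) (J(d) = (d + 1)*(d + d) = (1 + d)*(2*d) = 2*d*(1 + d))
y(C, k) = 1/(2*C)
G(109) + y(J(3), -186) = 109 + 1/(2*((2*3*(1 + 3)))) = 109 + 1/(2*((2*3*4))) = 109 + (1/2)/24 = 109 + (1/2)*(1/24) = 109 + 1/48 = 5233/48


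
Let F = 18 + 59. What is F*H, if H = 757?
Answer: 58289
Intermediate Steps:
F = 77
F*H = 77*757 = 58289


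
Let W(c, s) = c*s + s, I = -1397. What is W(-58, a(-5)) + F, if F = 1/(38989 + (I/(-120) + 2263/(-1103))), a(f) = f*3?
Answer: 4413384764565/5161853371 ≈ 855.00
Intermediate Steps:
a(f) = 3*f
F = 132360/5161853371 (F = 1/(38989 + (-1397/(-120) + 2263/(-1103))) = 1/(38989 + (-1397*(-1/120) + 2263*(-1/1103))) = 1/(38989 + (1397/120 - 2263/1103)) = 1/(38989 + 1269331/132360) = 1/(5161853371/132360) = 132360/5161853371 ≈ 2.5642e-5)
W(c, s) = s + c*s
W(-58, a(-5)) + F = (3*(-5))*(1 - 58) + 132360/5161853371 = -15*(-57) + 132360/5161853371 = 855 + 132360/5161853371 = 4413384764565/5161853371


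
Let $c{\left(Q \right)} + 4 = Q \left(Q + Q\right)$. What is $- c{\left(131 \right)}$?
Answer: $-34318$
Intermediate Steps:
$c{\left(Q \right)} = -4 + 2 Q^{2}$ ($c{\left(Q \right)} = -4 + Q \left(Q + Q\right) = -4 + Q 2 Q = -4 + 2 Q^{2}$)
$- c{\left(131 \right)} = - (-4 + 2 \cdot 131^{2}) = - (-4 + 2 \cdot 17161) = - (-4 + 34322) = \left(-1\right) 34318 = -34318$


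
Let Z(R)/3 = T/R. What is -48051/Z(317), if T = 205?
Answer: -5077389/205 ≈ -24768.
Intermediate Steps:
Z(R) = 615/R (Z(R) = 3*(205/R) = 615/R)
-48051/Z(317) = -48051/(615/317) = -48051/(615*(1/317)) = -48051/615/317 = -48051*317/615 = -5077389/205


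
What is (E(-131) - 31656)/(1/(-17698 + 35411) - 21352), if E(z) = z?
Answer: 563043131/378207975 ≈ 1.4887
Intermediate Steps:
(E(-131) - 31656)/(1/(-17698 + 35411) - 21352) = (-131 - 31656)/(1/(-17698 + 35411) - 21352) = -31787/(1/17713 - 21352) = -31787/(-378207975/17713) = -31787*(-17713/378207975) = 563043131/378207975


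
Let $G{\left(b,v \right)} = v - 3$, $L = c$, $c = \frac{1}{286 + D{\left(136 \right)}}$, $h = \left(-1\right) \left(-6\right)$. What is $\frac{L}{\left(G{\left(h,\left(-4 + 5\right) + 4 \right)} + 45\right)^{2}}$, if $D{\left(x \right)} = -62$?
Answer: $\frac{1}{494816} \approx 2.021 \cdot 10^{-6}$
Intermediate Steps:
$h = 6$
$c = \frac{1}{224}$ ($c = \frac{1}{286 - 62} = \frac{1}{224} \approx 0.0044643$)
$L = \frac{1}{224} \approx 0.0044643$
$G{\left(b,v \right)} = -3 + v$
$\frac{L}{\left(G{\left(h,\left(-4 + 5\right) + 4 \right)} + 45\right)^{2}} = \frac{1}{224 \left(\left(-3 + \left(\left(-4 + 5\right) + 4\right)\right) + 45\right)^{2}} = \frac{1}{224 \left(\left(-3 + \left(1 + 4\right)\right) + 45\right)^{2}} = \frac{1}{224 \left(\left(-3 + 5\right) + 45\right)^{2}} = \frac{1}{224 \left(2 + 45\right)^{2}} = \frac{1}{224 \cdot 47^{2}} = \frac{1}{224 \cdot 2209} = \frac{1}{224} \cdot \frac{1}{2209} = \frac{1}{494816}$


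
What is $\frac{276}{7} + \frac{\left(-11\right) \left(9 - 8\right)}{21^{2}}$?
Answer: $\frac{17377}{441} \approx 39.404$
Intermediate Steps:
$\frac{276}{7} + \frac{\left(-11\right) \left(9 - 8\right)}{21^{2}} = 276 \cdot \frac{1}{7} + \frac{\left(-11\right) 1}{441} = \frac{276}{7} - \frac{11}{441} = \frac{17377}{441}$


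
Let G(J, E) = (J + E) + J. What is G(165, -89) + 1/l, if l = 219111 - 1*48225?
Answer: 41183527/170886 ≈ 241.00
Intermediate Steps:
G(J, E) = E + 2*J (G(J, E) = (E + J) + J = E + 2*J)
l = 170886 (l = 219111 - 48225 = 170886)
G(165, -89) + 1/l = (-89 + 2*165) + 1/170886 = (-89 + 330) + 1/170886 = 241 + 1/170886 = 41183527/170886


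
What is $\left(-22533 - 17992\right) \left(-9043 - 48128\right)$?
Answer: $2316854775$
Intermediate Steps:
$\left(-22533 - 17992\right) \left(-9043 - 48128\right) = \left(-40525\right) \left(-57171\right) = 2316854775$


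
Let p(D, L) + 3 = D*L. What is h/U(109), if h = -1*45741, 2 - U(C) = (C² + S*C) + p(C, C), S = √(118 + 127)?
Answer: 1086668937/561484204 - 34900383*√5/561484204 ≈ 1.7964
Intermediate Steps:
p(D, L) = -3 + D*L
S = 7*√5 (S = √245 = 7*√5 ≈ 15.652)
U(C) = 5 - 2*C² - 7*C*√5 (U(C) = 2 - ((C² + (7*√5)*C) + (-3 + C*C)) = 2 - ((C² + 7*C*√5) + (-3 + C²)) = 2 - (-3 + 2*C² + 7*C*√5) = 2 + (3 - 2*C² - 7*C*√5) = 5 - 2*C² - 7*C*√5)
h = -45741
h/U(109) = -45741/(5 - 2*109² - 7*109*√5) = -45741/(5 - 2*11881 - 763*√5) = -45741/(5 - 23762 - 763*√5) = -45741/(-23757 - 763*√5)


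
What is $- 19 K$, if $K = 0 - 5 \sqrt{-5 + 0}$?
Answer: $95 i \sqrt{5} \approx 212.43 i$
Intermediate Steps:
$K = - 5 i \sqrt{5}$ ($K = 0 - 5 \sqrt{-5} = 0 - 5 i \sqrt{5} = - 5 i \sqrt{5} \approx - 11.18 i$)
$- 19 K = - 19 \left(- 5 i \sqrt{5}\right) = 95 i \sqrt{5}$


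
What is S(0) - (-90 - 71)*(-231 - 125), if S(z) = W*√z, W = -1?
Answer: -57316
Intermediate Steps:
S(z) = -√z
S(0) - (-90 - 71)*(-231 - 125) = -√0 - (-90 - 71)*(-231 - 125) = -1*0 - (-161)*(-356) = 0 - 1*57316 = 0 - 57316 = -57316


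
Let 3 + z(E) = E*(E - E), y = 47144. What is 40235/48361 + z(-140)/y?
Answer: 1896693757/2279930984 ≈ 0.83191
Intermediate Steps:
z(E) = -3 (z(E) = -3 + E*(E - E) = -3 + E*0 = -3 + 0 = -3)
40235/48361 + z(-140)/y = 40235/48361 - 3/47144 = 1896693757/2279930984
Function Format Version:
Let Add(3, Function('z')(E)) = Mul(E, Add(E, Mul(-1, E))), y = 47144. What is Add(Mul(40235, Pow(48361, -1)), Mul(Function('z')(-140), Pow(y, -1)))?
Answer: Rational(1896693757, 2279930984) ≈ 0.83191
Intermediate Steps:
Function('z')(E) = -3 (Function('z')(E) = Add(-3, Mul(E, Add(E, Mul(-1, E)))) = Add(-3, Mul(E, 0)) = Add(-3, 0) = -3)
Add(Mul(40235, Pow(48361, -1)), Mul(Function('z')(-140), Pow(y, -1))) = Add(Mul(40235, Pow(48361, -1)), Mul(-3, Pow(47144, -1))) = Add(Mul(40235, Rational(1, 48361)), Mul(-3, Rational(1, 47144))) = Add(Rational(40235, 48361), Rational(-3, 47144)) = Rational(1896693757, 2279930984)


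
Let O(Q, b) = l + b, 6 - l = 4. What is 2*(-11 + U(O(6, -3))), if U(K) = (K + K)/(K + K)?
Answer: -20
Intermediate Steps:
l = 2 (l = 6 - 1*4 = 6 - 4 = 2)
O(Q, b) = 2 + b
U(K) = 1 (U(K) = (2*K)/((2*K)) = (2*K)*(1/(2*K)) = 1)
2*(-11 + U(O(6, -3))) = 2*(-11 + 1) = 2*(-10) = -20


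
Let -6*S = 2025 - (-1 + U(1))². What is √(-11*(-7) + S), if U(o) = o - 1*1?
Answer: I*√2343/3 ≈ 16.135*I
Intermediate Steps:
U(o) = -1 + o (U(o) = o - 1 = -1 + o)
S = -1012/3 (S = -(2025 - (-1 + (-1 + 1))²)/6 = -(2025 - (-1 + 0)²)/6 = -(2025 - 1*(-1)²)/6 = -(2025 - 1*1)/6 = -(2025 - 1)/6 = -⅙*2024 = -1012/3 ≈ -337.33)
√(-11*(-7) + S) = √(-11*(-7) - 1012/3) = √(77 - 1012/3) = √(-781/3) = I*√2343/3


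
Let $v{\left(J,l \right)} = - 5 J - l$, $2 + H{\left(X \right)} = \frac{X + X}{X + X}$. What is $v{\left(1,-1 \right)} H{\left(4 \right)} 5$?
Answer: $20$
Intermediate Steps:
$H{\left(X \right)} = -1$ ($H{\left(X \right)} = -2 + \frac{X + X}{X + X} = -2 + \frac{2 X}{2 X} = -2 + 2 X \frac{1}{2 X} = -2 + 1 = -1$)
$v{\left(J,l \right)} = - l - 5 J$
$v{\left(1,-1 \right)} H{\left(4 \right)} 5 = \left(\left(-1\right) \left(-1\right) - 5\right) \left(-1\right) 5 = \left(1 - 5\right) \left(-1\right) 5 = \left(-4\right) \left(-1\right) 5 = 4 \cdot 5 = 20$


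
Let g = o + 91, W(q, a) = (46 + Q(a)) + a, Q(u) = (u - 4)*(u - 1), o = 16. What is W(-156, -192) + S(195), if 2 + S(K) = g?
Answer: 37787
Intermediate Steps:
Q(u) = (-1 + u)*(-4 + u) (Q(u) = (-4 + u)*(-1 + u) = (-1 + u)*(-4 + u))
W(q, a) = 50 + a**2 - 4*a (W(q, a) = (46 + (4 + a**2 - 5*a)) + a = (50 + a**2 - 5*a) + a = 50 + a**2 - 4*a)
g = 107 (g = 16 + 91 = 107)
S(K) = 105 (S(K) = -2 + 107 = 105)
W(-156, -192) + S(195) = (50 + (-192)**2 - 4*(-192)) + 105 = (50 + 36864 + 768) + 105 = 37682 + 105 = 37787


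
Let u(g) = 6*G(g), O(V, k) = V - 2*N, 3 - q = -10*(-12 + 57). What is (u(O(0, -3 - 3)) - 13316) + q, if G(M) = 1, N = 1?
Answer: -12857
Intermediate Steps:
q = 453 (q = 3 - (-10)*(-12 + 57) = 3 - (-10)*45 = 3 - 1*(-450) = 3 + 450 = 453)
O(V, k) = -2 + V (O(V, k) = V - 2*1 = V - 2 = -2 + V)
u(g) = 6 (u(g) = 6*1 = 6)
(u(O(0, -3 - 3)) - 13316) + q = (6 - 13316) + 453 = -13310 + 453 = -12857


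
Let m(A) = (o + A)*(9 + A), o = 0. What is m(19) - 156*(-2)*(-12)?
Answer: -3212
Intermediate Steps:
m(A) = A*(9 + A) (m(A) = (0 + A)*(9 + A) = A*(9 + A))
m(19) - 156*(-2)*(-12) = 19*(9 + 19) - 156*(-2)*(-12) = 19*28 + 312*(-12) = 532 - 3744 = -3212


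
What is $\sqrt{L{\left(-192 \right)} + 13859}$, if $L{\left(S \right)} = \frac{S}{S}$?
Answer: $6 \sqrt{385} \approx 117.73$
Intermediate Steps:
$L{\left(S \right)} = 1$
$\sqrt{L{\left(-192 \right)} + 13859} = \sqrt{1 + 13859} = \sqrt{13860} = 6 \sqrt{385}$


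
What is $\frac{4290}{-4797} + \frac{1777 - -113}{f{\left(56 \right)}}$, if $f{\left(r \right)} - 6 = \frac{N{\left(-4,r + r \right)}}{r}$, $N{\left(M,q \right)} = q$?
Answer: $\frac{115795}{492} \approx 235.36$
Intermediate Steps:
$f{\left(r \right)} = 8$ ($f{\left(r \right)} = 6 + \frac{r + r}{r} = 6 + \frac{2 r}{r} = 6 + 2 = 8$)
$\frac{4290}{-4797} + \frac{1777 - -113}{f{\left(56 \right)}} = \frac{4290}{-4797} + \frac{1777 - -113}{8} = 4290 \left(- \frac{1}{4797}\right) + \left(1777 + 113\right) \frac{1}{8} = - \frac{110}{123} + 1890 \cdot \frac{1}{8} = - \frac{110}{123} + \frac{945}{4} = \frac{115795}{492}$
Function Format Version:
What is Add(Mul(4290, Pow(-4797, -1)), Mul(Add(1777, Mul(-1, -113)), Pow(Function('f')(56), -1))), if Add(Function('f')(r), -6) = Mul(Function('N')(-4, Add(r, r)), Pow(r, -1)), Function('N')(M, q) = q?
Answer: Rational(115795, 492) ≈ 235.36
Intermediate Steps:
Function('f')(r) = 8 (Function('f')(r) = Add(6, Mul(Add(r, r), Pow(r, -1))) = Add(6, Mul(Mul(2, r), Pow(r, -1))) = Add(6, 2) = 8)
Add(Mul(4290, Pow(-4797, -1)), Mul(Add(1777, Mul(-1, -113)), Pow(Function('f')(56), -1))) = Add(Mul(4290, Pow(-4797, -1)), Mul(Add(1777, Mul(-1, -113)), Pow(8, -1))) = Add(Mul(4290, Rational(-1, 4797)), Mul(Add(1777, 113), Rational(1, 8))) = Add(Rational(-110, 123), Mul(1890, Rational(1, 8))) = Add(Rational(-110, 123), Rational(945, 4)) = Rational(115795, 492)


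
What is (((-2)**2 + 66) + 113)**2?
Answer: 33489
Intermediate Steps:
(((-2)**2 + 66) + 113)**2 = ((4 + 66) + 113)**2 = (70 + 113)**2 = 183**2 = 33489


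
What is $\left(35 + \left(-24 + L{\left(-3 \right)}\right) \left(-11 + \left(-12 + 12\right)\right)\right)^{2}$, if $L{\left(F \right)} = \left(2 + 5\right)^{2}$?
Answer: $57600$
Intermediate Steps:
$L{\left(F \right)} = 49$ ($L{\left(F \right)} = 7^{2} = 49$)
$\left(35 + \left(-24 + L{\left(-3 \right)}\right) \left(-11 + \left(-12 + 12\right)\right)\right)^{2} = \left(35 + \left(-24 + 49\right) \left(-11 + \left(-12 + 12\right)\right)\right)^{2} = \left(35 + 25 \left(-11 + 0\right)\right)^{2} = \left(35 + 25 \left(-11\right)\right)^{2} = \left(35 - 275\right)^{2} = \left(-240\right)^{2} = 57600$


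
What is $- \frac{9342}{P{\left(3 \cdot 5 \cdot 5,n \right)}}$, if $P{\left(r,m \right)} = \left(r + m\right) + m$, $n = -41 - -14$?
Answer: $- \frac{3114}{7} \approx -444.86$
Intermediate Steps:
$n = -27$ ($n = -41 + 14 = -27$)
$P{\left(r,m \right)} = r + 2 m$ ($P{\left(r,m \right)} = \left(m + r\right) + m = r + 2 m$)
$- \frac{9342}{P{\left(3 \cdot 5 \cdot 5,n \right)}} = - \frac{9342}{3 \cdot 5 \cdot 5 + 2 \left(-27\right)} = - \frac{9342}{15 \cdot 5 - 54} = - \frac{9342}{75 - 54} = - \frac{9342}{21} = \left(-9342\right) \frac{1}{21} = - \frac{3114}{7}$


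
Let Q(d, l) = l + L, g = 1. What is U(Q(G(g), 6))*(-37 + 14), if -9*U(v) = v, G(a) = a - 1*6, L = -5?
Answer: 23/9 ≈ 2.5556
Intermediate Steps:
G(a) = -6 + a (G(a) = a - 6 = -6 + a)
Q(d, l) = -5 + l (Q(d, l) = l - 5 = -5 + l)
U(v) = -v/9
U(Q(G(g), 6))*(-37 + 14) = (-(-5 + 6)/9)*(-37 + 14) = -⅑*1*(-23) = -⅑*(-23) = 23/9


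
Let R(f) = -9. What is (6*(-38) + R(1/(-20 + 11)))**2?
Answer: 56169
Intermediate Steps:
(6*(-38) + R(1/(-20 + 11)))**2 = (6*(-38) - 9)**2 = (-228 - 9)**2 = (-237)**2 = 56169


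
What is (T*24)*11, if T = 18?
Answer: 4752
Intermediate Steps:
(T*24)*11 = (18*24)*11 = 432*11 = 4752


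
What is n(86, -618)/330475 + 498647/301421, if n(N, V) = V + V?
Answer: 164417810969/99612104975 ≈ 1.6506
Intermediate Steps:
n(N, V) = 2*V
n(86, -618)/330475 + 498647/301421 = (2*(-618))/330475 + 498647/301421 = -1236*1/330475 + 498647*(1/301421) = -1236/330475 + 498647/301421 = 164417810969/99612104975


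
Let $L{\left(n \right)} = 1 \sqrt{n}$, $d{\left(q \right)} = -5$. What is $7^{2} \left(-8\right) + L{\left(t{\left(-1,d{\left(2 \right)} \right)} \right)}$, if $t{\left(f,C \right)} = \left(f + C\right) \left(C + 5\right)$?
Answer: $-392$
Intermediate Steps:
$t{\left(f,C \right)} = \left(5 + C\right) \left(C + f\right)$ ($t{\left(f,C \right)} = \left(C + f\right) \left(5 + C\right) = \left(5 + C\right) \left(C + f\right)$)
$L{\left(n \right)} = \sqrt{n}$
$7^{2} \left(-8\right) + L{\left(t{\left(-1,d{\left(2 \right)} \right)} \right)} = 7^{2} \left(-8\right) + \sqrt{\left(-5\right)^{2} + 5 \left(-5\right) + 5 \left(-1\right) - -5} = 49 \left(-8\right) + \sqrt{25 - 25 - 5 + 5} = -392 + \sqrt{0} = -392 + 0 = -392$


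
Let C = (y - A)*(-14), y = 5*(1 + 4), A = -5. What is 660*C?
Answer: -277200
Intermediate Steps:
y = 25 (y = 5*5 = 25)
C = -420 (C = (25 - 1*(-5))*(-14) = (25 + 5)*(-14) = 30*(-14) = -420)
660*C = 660*(-420) = -277200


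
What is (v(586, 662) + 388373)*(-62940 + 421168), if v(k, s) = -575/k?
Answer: 40763839341342/293 ≈ 1.3913e+11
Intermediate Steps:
(v(586, 662) + 388373)*(-62940 + 421168) = (-575/586 + 388373)*(-62940 + 421168) = (-575*1/586 + 388373)*358228 = (-575/586 + 388373)*358228 = (227586003/586)*358228 = 40763839341342/293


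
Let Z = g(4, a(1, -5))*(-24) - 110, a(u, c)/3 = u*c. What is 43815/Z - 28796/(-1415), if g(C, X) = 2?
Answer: -57448457/223570 ≈ -256.96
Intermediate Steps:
a(u, c) = 3*c*u (a(u, c) = 3*(u*c) = 3*(c*u) = 3*c*u)
Z = -158 (Z = 2*(-24) - 110 = -48 - 110 = -158)
43815/Z - 28796/(-1415) = 43815/(-158) - 28796/(-1415) = 43815*(-1/158) - 28796*(-1/1415) = -43815/158 + 28796/1415 = -57448457/223570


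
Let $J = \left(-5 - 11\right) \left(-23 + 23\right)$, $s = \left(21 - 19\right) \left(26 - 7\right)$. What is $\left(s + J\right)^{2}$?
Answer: $1444$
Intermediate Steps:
$s = 38$ ($s = 2 \cdot 19 = 38$)
$J = 0$ ($J = \left(-16\right) 0 = 0$)
$\left(s + J\right)^{2} = \left(38 + 0\right)^{2} = 38^{2} = 1444$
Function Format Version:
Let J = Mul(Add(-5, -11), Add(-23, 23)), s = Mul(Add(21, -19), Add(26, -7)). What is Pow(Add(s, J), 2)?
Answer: 1444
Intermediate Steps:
s = 38 (s = Mul(2, 19) = 38)
J = 0 (J = Mul(-16, 0) = 0)
Pow(Add(s, J), 2) = Pow(Add(38, 0), 2) = Pow(38, 2) = 1444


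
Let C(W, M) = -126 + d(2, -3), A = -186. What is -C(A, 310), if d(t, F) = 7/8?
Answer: 1001/8 ≈ 125.13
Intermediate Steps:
d(t, F) = 7/8 (d(t, F) = 7*(⅛) = 7/8)
C(W, M) = -1001/8 (C(W, M) = -126 + 7/8 = -1001/8)
-C(A, 310) = -1*(-1001/8) = 1001/8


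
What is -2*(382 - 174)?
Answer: -416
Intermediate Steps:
-2*(382 - 174) = -2*208 = -416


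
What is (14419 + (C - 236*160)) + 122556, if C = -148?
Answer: 99067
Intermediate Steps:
(14419 + (C - 236*160)) + 122556 = (14419 + (-148 - 236*160)) + 122556 = (14419 + (-148 - 37760)) + 122556 = (14419 - 37908) + 122556 = -23489 + 122556 = 99067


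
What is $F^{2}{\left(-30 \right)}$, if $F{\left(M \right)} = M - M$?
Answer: $0$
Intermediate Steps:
$F{\left(M \right)} = 0$
$F^{2}{\left(-30 \right)} = 0^{2} = 0$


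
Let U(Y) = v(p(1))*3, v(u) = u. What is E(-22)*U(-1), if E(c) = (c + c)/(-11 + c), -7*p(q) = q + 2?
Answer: -12/7 ≈ -1.7143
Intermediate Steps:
p(q) = -2/7 - q/7 (p(q) = -(q + 2)/7 = -(2 + q)/7 = -2/7 - q/7)
E(c) = 2*c/(-11 + c) (E(c) = (2*c)/(-11 + c) = 2*c/(-11 + c))
U(Y) = -9/7 (U(Y) = (-2/7 - ⅐*1)*3 = (-2/7 - ⅐)*3 = -3/7*3 = -9/7)
E(-22)*U(-1) = (2*(-22)/(-11 - 22))*(-9/7) = (2*(-22)/(-33))*(-9/7) = (2*(-22)*(-1/33))*(-9/7) = (4/3)*(-9/7) = -12/7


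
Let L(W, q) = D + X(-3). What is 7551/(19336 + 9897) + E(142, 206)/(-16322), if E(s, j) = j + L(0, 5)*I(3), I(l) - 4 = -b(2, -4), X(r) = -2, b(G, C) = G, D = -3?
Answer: 58758877/238570513 ≈ 0.24630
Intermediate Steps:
L(W, q) = -5 (L(W, q) = -3 - 2 = -5)
I(l) = 2 (I(l) = 4 - 1*2 = 4 - 2 = 2)
E(s, j) = -10 + j (E(s, j) = j - 5*2 = j - 10 = -10 + j)
7551/(19336 + 9897) + E(142, 206)/(-16322) = 7551/(19336 + 9897) + (-10 + 206)/(-16322) = 7551/29233 + 196*(-1/16322) = 7551*(1/29233) - 98/8161 = 7551/29233 - 98/8161 = 58758877/238570513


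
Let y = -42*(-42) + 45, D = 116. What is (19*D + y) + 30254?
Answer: 34267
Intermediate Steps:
y = 1809 (y = 1764 + 45 = 1809)
(19*D + y) + 30254 = (19*116 + 1809) + 30254 = (2204 + 1809) + 30254 = 4013 + 30254 = 34267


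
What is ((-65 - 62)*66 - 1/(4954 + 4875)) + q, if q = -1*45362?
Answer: -528249777/9829 ≈ -53744.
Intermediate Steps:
q = -45362
((-65 - 62)*66 - 1/(4954 + 4875)) + q = ((-65 - 62)*66 - 1/(4954 + 4875)) - 45362 = (-127*66 - 1/9829) - 45362 = (-8382 - 1*1/9829) - 45362 = (-8382 - 1/9829) - 45362 = -82386679/9829 - 45362 = -528249777/9829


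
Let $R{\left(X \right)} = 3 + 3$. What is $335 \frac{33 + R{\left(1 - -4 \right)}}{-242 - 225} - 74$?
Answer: $- \frac{47623}{467} \approx -101.98$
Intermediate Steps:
$R{\left(X \right)} = 6$
$335 \frac{33 + R{\left(1 - -4 \right)}}{-242 - 225} - 74 = 335 \frac{33 + 6}{-242 - 225} - 74 = 335 \frac{39}{-467} - 74 = 335 \cdot 39 \left(- \frac{1}{467}\right) - 74 = 335 \left(- \frac{39}{467}\right) - 74 = - \frac{13065}{467} - 74 = - \frac{47623}{467}$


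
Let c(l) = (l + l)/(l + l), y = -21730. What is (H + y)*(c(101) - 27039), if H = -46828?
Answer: 1853671204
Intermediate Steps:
c(l) = 1 (c(l) = (2*l)/((2*l)) = (2*l)*(1/(2*l)) = 1)
(H + y)*(c(101) - 27039) = (-46828 - 21730)*(1 - 27039) = -68558*(-27038) = 1853671204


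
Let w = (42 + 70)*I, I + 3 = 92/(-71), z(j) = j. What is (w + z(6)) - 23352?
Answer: -1691726/71 ≈ -23827.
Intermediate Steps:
I = -305/71 (I = -3 + 92/(-71) = -3 + 92*(-1/71) = -3 - 92/71 = -305/71 ≈ -4.2958)
w = -34160/71 (w = (42 + 70)*(-305/71) = 112*(-305/71) = -34160/71 ≈ -481.13)
(w + z(6)) - 23352 = (-34160/71 + 6) - 23352 = -33734/71 - 23352 = -1691726/71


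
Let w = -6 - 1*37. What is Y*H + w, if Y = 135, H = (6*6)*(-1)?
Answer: -4903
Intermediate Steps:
H = -36 (H = 36*(-1) = -36)
w = -43 (w = -6 - 37 = -43)
Y*H + w = 135*(-36) - 43 = -4860 - 43 = -4903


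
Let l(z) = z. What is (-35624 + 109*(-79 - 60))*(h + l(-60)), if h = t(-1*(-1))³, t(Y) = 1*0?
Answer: 3046500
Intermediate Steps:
t(Y) = 0
h = 0 (h = 0³ = 0)
(-35624 + 109*(-79 - 60))*(h + l(-60)) = (-35624 + 109*(-79 - 60))*(0 - 60) = (-35624 + 109*(-139))*(-60) = (-35624 - 15151)*(-60) = -50775*(-60) = 3046500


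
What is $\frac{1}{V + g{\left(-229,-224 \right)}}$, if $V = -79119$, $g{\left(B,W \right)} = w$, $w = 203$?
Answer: $- \frac{1}{78916} \approx -1.2672 \cdot 10^{-5}$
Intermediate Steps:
$g{\left(B,W \right)} = 203$
$\frac{1}{V + g{\left(-229,-224 \right)}} = \frac{1}{-79119 + 203} = \frac{1}{-78916} = - \frac{1}{78916}$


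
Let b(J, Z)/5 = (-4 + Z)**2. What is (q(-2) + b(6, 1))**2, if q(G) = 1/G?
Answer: 7921/4 ≈ 1980.3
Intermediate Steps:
b(J, Z) = 5*(-4 + Z)**2
(q(-2) + b(6, 1))**2 = (1/(-2) + 5*(-4 + 1)**2)**2 = (-1/2 + 5*(-3)**2)**2 = (-1/2 + 5*9)**2 = (-1/2 + 45)**2 = (89/2)**2 = 7921/4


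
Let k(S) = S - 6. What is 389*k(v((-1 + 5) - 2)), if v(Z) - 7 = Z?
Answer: 1167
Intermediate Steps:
v(Z) = 7 + Z
k(S) = -6 + S
389*k(v((-1 + 5) - 2)) = 389*(-6 + (7 + ((-1 + 5) - 2))) = 389*(-6 + (7 + (4 - 2))) = 389*(-6 + (7 + 2)) = 389*(-6 + 9) = 389*3 = 1167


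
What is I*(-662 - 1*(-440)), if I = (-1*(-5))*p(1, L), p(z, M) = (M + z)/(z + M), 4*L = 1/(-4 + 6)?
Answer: -1110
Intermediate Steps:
L = 1/8 (L = 1/(4*(-4 + 6)) = (1/4)/2 = (1/4)*(1/2) = 1/8 ≈ 0.12500)
p(z, M) = 1 (p(z, M) = (M + z)/(M + z) = 1)
I = 5 (I = -1*(-5)*1 = 5*1 = 5)
I*(-662 - 1*(-440)) = 5*(-662 - 1*(-440)) = 5*(-662 + 440) = 5*(-222) = -1110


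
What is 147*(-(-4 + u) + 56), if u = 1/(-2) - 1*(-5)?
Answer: 16317/2 ≈ 8158.5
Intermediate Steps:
u = 9/2 (u = -1/2 + 5 = 9/2 ≈ 4.5000)
147*(-(-4 + u) + 56) = 147*(-(-4 + 9/2) + 56) = 147*(-1*1/2 + 56) = 147*(-1/2 + 56) = 147*(111/2) = 16317/2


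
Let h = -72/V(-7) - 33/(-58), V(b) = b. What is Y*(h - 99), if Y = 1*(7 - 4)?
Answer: -107361/406 ≈ -264.44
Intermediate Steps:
Y = 3 (Y = 1*3 = 3)
h = 4407/406 (h = -72/(-7) - 33/(-58) = -72*(-⅐) - 33*(-1/58) = 72/7 + 33/58 = 4407/406 ≈ 10.855)
Y*(h - 99) = 3*(4407/406 - 99) = 3*(-35787/406) = -107361/406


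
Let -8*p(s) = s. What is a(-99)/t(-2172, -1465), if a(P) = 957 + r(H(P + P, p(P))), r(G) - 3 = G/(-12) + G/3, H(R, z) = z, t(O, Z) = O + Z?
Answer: -30819/116384 ≈ -0.26480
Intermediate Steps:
p(s) = -s/8
r(G) = 3 + G/4 (r(G) = 3 + (G/(-12) + G/3) = 3 + (G*(-1/12) + G*(⅓)) = 3 + (-G/12 + G/3) = 3 + G/4)
a(P) = 960 - P/32 (a(P) = 957 + (3 + (-P/8)/4) = 957 + (3 - P/32) = 960 - P/32)
a(-99)/t(-2172, -1465) = (960 - 1/32*(-99))/(-2172 - 1465) = (960 + 99/32)/(-3637) = (30819/32)*(-1/3637) = -30819/116384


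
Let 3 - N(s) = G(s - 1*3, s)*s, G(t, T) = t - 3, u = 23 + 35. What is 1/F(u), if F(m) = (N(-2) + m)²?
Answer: 1/2025 ≈ 0.00049383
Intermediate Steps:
u = 58
G(t, T) = -3 + t
N(s) = 3 - s*(-6 + s) (N(s) = 3 - (-3 + (s - 1*3))*s = 3 - (-3 + (s - 3))*s = 3 - (-3 + (-3 + s))*s = 3 - (-6 + s)*s = 3 - s*(-6 + s))
F(m) = (-13 + m)² (F(m) = ((3 - 1*(-2)*(-6 - 2)) + m)² = ((3 - 1*(-2)*(-8)) + m)² = ((3 - 16) + m)² = (-13 + m)²)
1/F(u) = 1/((-13 + 58)²) = 1/(45²) = 1/2025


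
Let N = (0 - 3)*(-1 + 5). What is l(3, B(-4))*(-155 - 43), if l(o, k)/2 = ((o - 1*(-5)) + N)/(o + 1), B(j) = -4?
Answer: 396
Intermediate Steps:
N = -12 (N = -3*4 = -12)
l(o, k) = 2*(-7 + o)/(1 + o) (l(o, k) = 2*(((o - 1*(-5)) - 12)/(o + 1)) = 2*(((o + 5) - 12)/(1 + o)) = 2*(((5 + o) - 12)/(1 + o)) = 2*((-7 + o)/(1 + o)) = 2*(-7 + o)/(1 + o))
l(3, B(-4))*(-155 - 43) = (2*(-7 + 3)/(1 + 3))*(-155 - 43) = (2*(-4)/4)*(-198) = (2*(1/4)*(-4))*(-198) = -2*(-198) = 396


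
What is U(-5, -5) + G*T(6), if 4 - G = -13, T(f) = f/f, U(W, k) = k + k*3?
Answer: -3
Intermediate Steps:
U(W, k) = 4*k (U(W, k) = k + 3*k = 4*k)
T(f) = 1
G = 17 (G = 4 - 1*(-13) = 4 + 13 = 17)
U(-5, -5) + G*T(6) = 4*(-5) + 17*1 = -20 + 17 = -3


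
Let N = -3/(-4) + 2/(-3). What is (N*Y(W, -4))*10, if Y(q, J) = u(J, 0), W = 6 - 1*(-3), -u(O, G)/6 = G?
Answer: 0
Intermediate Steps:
u(O, G) = -6*G
W = 9 (W = 6 + 3 = 9)
Y(q, J) = 0 (Y(q, J) = -6*0 = 0)
N = 1/12 (N = -3*(-¼) + 2*(-⅓) = ¾ - ⅔ = 1/12 ≈ 0.083333)
(N*Y(W, -4))*10 = ((1/12)*0)*10 = 0*10 = 0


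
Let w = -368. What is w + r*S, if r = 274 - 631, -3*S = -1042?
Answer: -124366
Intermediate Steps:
S = 1042/3 (S = -1/3*(-1042) = 1042/3 ≈ 347.33)
r = -357
w + r*S = -368 - 357*1042/3 = -368 - 123998 = -124366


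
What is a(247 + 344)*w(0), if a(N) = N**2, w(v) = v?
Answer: 0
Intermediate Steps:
a(247 + 344)*w(0) = (247 + 344)**2*0 = 591**2*0 = 349281*0 = 0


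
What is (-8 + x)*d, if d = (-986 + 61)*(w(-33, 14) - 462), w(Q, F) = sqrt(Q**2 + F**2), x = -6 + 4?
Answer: -4273500 + 9250*sqrt(1285) ≈ -3.9419e+6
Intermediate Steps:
x = -2
w(Q, F) = sqrt(F**2 + Q**2)
d = 427350 - 925*sqrt(1285) (d = (-986 + 61)*(sqrt(14**2 + (-33)**2) - 462) = -925*(sqrt(196 + 1089) - 462) = -925*(sqrt(1285) - 462) = -925*(-462 + sqrt(1285)) = 427350 - 925*sqrt(1285) ≈ 3.9419e+5)
(-8 + x)*d = (-8 - 2)*(427350 - 925*sqrt(1285)) = -10*(427350 - 925*sqrt(1285)) = -4273500 + 9250*sqrt(1285)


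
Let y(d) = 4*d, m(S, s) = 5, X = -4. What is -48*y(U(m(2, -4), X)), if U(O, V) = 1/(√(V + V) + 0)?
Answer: 48*I*√2 ≈ 67.882*I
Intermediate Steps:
U(O, V) = √2/(2*√V) (U(O, V) = 1/(√(2*V) + 0) = 1/(√2*√V + 0) = 1/(√2*√V) = √2/(2*√V))
-48*y(U(m(2, -4), X)) = -192*√2/(2*√(-4)) = -192*√2*(-I/2)/2 = -192*(-I*√2/4) = -(-48)*I*√2 = 48*I*√2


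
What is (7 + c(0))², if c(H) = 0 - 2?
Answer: 25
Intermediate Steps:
c(H) = -2
(7 + c(0))² = (7 - 2)² = 5² = 25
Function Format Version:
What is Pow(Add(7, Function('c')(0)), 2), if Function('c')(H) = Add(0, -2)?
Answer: 25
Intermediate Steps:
Function('c')(H) = -2
Pow(Add(7, Function('c')(0)), 2) = Pow(Add(7, -2), 2) = Pow(5, 2) = 25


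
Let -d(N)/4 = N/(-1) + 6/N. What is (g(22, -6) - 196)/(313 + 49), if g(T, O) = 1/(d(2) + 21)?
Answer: -3331/6154 ≈ -0.54127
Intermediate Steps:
d(N) = -24/N + 4*N (d(N) = -4*(N/(-1) + 6/N) = -4*(N*(-1) + 6/N) = -4*(-N + 6/N) = -24/N + 4*N)
g(T, O) = 1/17 (g(T, O) = 1/((-24/2 + 4*2) + 21) = 1/((-24*½ + 8) + 21) = 1/((-12 + 8) + 21) = 1/(-4 + 21) = 1/17)
(g(22, -6) - 196)/(313 + 49) = (1/17 - 196)/(313 + 49) = -3331/17/362 = -3331/17*1/362 = -3331/6154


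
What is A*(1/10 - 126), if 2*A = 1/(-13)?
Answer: 1259/260 ≈ 4.8423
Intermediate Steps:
A = -1/26 (A = (1/2)/(-13) = (1/2)*(-1/13) = -1/26 ≈ -0.038462)
A*(1/10 - 126) = -(1/10 - 126)/26 = -1/26*(-1259/10) = 1259/260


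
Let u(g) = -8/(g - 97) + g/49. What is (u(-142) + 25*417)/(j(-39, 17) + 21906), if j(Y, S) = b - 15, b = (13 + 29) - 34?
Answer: 122053629/256459189 ≈ 0.47592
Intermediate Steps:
b = 8 (b = 42 - 34 = 8)
u(g) = -8/(-97 + g) + g/49 (u(g) = -8/(-97 + g) + g*(1/49) = -8/(-97 + g) + g/49)
j(Y, S) = -7 (j(Y, S) = 8 - 15 = -7)
(u(-142) + 25*417)/(j(-39, 17) + 21906) = ((-392 + (-142)² - 97*(-142))/(49*(-97 - 142)) + 25*417)/(-7 + 21906) = ((1/49)*(-392 + 20164 + 13774)/(-239) + 10425)/21899 = ((1/49)*(-1/239)*33546 + 10425)*(1/21899) = (-33546/11711 + 10425)*(1/21899) = (122053629/11711)*(1/21899) = 122053629/256459189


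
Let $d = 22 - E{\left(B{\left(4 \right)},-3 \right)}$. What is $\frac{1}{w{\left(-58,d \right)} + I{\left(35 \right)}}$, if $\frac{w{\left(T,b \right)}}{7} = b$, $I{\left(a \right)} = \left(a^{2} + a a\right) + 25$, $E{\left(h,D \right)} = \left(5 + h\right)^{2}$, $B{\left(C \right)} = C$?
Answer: $\frac{1}{2062} \approx 0.00048497$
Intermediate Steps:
$I{\left(a \right)} = 25 + 2 a^{2}$ ($I{\left(a \right)} = \left(a^{2} + a^{2}\right) + 25 = 2 a^{2} + 25 = 25 + 2 a^{2}$)
$d = -59$ ($d = 22 - \left(5 + 4\right)^{2} = 22 - 9^{2} = 22 - 81 = -59$)
$w{\left(T,b \right)} = 7 b$
$\frac{1}{w{\left(-58,d \right)} + I{\left(35 \right)}} = \frac{1}{7 \left(-59\right) + \left(25 + 2 \cdot 35^{2}\right)} = \frac{1}{-413 + \left(25 + 2 \cdot 1225\right)} = \frac{1}{-413 + \left(25 + 2450\right)} = \frac{1}{-413 + 2475} = \frac{1}{2062}$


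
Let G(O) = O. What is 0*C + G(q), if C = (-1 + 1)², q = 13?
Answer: 13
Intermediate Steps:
C = 0 (C = 0² = 0)
0*C + G(q) = 0*0 + 13 = 0 + 13 = 13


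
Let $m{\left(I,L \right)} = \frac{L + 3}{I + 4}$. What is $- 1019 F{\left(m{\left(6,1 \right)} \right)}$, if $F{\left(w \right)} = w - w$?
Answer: $0$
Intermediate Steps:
$m{\left(I,L \right)} = \frac{3 + L}{4 + I}$
$F{\left(w \right)} = 0$
$- 1019 F{\left(m{\left(6,1 \right)} \right)} = \left(-1019\right) 0 = 0$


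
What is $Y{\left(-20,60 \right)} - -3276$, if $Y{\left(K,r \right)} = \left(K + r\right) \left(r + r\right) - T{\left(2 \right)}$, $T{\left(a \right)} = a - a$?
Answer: $8076$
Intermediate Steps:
$T{\left(a \right)} = 0$
$Y{\left(K,r \right)} = 2 r \left(K + r\right)$ ($Y{\left(K,r \right)} = \left(K + r\right) \left(r + r\right) - 0 = \left(K + r\right) 2 r + 0 = 2 r \left(K + r\right) + 0 = 2 r \left(K + r\right)$)
$Y{\left(-20,60 \right)} - -3276 = 2 \cdot 60 \left(-20 + 60\right) - -3276 = 2 \cdot 60 \cdot 40 + 3276 = 4800 + 3276 = 8076$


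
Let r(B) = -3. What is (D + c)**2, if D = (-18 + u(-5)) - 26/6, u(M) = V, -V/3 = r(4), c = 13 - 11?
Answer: 1156/9 ≈ 128.44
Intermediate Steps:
c = 2
V = 9 (V = -3*(-3) = 9)
u(M) = 9
D = -40/3 (D = (-18 + 9) - 26/6 = -9 - 26*1/6 = -9 - 13/3 = -40/3 ≈ -13.333)
(D + c)**2 = (-40/3 + 2)**2 = (-34/3)**2 = 1156/9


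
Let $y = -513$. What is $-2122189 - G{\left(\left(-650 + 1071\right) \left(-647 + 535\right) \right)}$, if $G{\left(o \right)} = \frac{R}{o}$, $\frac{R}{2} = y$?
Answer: $- \frac{50032728377}{23576} \approx -2.1222 \cdot 10^{6}$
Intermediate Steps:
$R = -1026$ ($R = 2 \left(-513\right) = -1026$)
$G{\left(o \right)} = - \frac{1026}{o}$
$-2122189 - G{\left(\left(-650 + 1071\right) \left(-647 + 535\right) \right)} = -2122189 - - \frac{1026}{\left(-650 + 1071\right) \left(-647 + 535\right)} = -2122189 - - \frac{1026}{421 \left(-112\right)} = -2122189 - - \frac{1026}{-47152} = -2122189 - \left(-1026\right) \left(- \frac{1}{47152}\right) = -2122189 - \frac{513}{23576} = - \frac{50032728377}{23576}$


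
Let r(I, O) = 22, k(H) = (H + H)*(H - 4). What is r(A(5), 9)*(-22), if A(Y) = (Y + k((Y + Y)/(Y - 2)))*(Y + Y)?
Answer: -484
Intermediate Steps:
k(H) = 2*H*(-4 + H) (k(H) = (2*H)*(-4 + H) = 2*H*(-4 + H))
A(Y) = 2*Y*(Y + 4*Y*(-4 + 2*Y/(-2 + Y))/(-2 + Y)) (A(Y) = (Y + 2*((Y + Y)/(Y - 2))*(-4 + (Y + Y)/(Y - 2)))*(Y + Y) = (Y + 2*((2*Y)/(-2 + Y))*(-4 + (2*Y)/(-2 + Y)))*(2*Y) = (Y + 2*(2*Y/(-2 + Y))*(-4 + 2*Y/(-2 + Y)))*(2*Y) = (Y + 4*Y*(-4 + 2*Y/(-2 + Y))/(-2 + Y))*(2*Y) = 2*Y*(Y + 4*Y*(-4 + 2*Y/(-2 + Y))/(-2 + Y)))
r(A(5), 9)*(-22) = 22*(-22) = -484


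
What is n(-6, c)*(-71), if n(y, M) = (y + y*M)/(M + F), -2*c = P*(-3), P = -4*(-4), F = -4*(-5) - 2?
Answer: 1775/7 ≈ 253.57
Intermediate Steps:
F = 18 (F = 20 - 2 = 18)
P = 16
c = 24 (c = -8*(-3) = -½*(-48) = 24)
n(y, M) = (y + M*y)/(18 + M) (n(y, M) = (y + y*M)/(M + 18) = (y + M*y)/(18 + M))
n(-6, c)*(-71) = -6*(1 + 24)/(18 + 24)*(-71) = -6*25/42*(-71) = -6*1/42*25*(-71) = -25/7*(-71) = 1775/7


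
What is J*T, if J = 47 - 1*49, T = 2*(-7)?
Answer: 28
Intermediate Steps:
T = -14
J = -2 (J = 47 - 49 = -2)
J*T = -2*(-14) = 28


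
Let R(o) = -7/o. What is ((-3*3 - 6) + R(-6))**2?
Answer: 6889/36 ≈ 191.36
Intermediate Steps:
((-3*3 - 6) + R(-6))**2 = ((-3*3 - 6) - 7/(-6))**2 = ((-9 - 6) - 7*(-1/6))**2 = (-15 + 7/6)**2 = (-83/6)**2 = 6889/36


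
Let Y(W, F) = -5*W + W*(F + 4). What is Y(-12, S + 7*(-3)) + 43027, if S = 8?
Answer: 43195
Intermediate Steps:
Y(W, F) = -5*W + W*(4 + F)
Y(-12, S + 7*(-3)) + 43027 = -12*(-1 + (8 + 7*(-3))) + 43027 = -12*(-1 + (8 - 21)) + 43027 = -12*(-1 - 13) + 43027 = -12*(-14) + 43027 = 168 + 43027 = 43195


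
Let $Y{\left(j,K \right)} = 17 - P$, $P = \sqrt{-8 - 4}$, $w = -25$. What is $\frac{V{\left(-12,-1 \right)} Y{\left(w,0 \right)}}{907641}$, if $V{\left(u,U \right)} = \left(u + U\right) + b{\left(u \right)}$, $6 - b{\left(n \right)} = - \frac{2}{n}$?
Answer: $- \frac{731}{5445846} + \frac{43 i \sqrt{3}}{2722923} \approx -0.00013423 + 2.7352 \cdot 10^{-5} i$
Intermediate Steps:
$b{\left(n \right)} = 6 + \frac{2}{n}$ ($b{\left(n \right)} = 6 - - \frac{2}{n} = 6 + \frac{2}{n}$)
$P = 2 i \sqrt{3}$ ($P = \sqrt{-12} = 2 i \sqrt{3} \approx 3.4641 i$)
$Y{\left(j,K \right)} = 17 - 2 i \sqrt{3}$
$V{\left(u,U \right)} = 6 + U + u + \frac{2}{u}$ ($V{\left(u,U \right)} = \left(u + U\right) + \left(6 + \frac{2}{u}\right) = \left(U + u\right) + \left(6 + \frac{2}{u}\right) = 6 + U + u + \frac{2}{u}$)
$\frac{V{\left(-12,-1 \right)} Y{\left(w,0 \right)}}{907641} = \frac{\left(6 - 1 - 12 + \frac{2}{-12}\right) \left(17 - 2 i \sqrt{3}\right)}{907641} = \left(6 - 1 - 12 + 2 \left(- \frac{1}{12}\right)\right) \left(17 - 2 i \sqrt{3}\right) \frac{1}{907641} = \left(6 - 1 - 12 - \frac{1}{6}\right) \left(17 - 2 i \sqrt{3}\right) \frac{1}{907641} = - \frac{43 \left(17 - 2 i \sqrt{3}\right)}{6} \cdot \frac{1}{907641} = \left(- \frac{731}{6} + \frac{43 i \sqrt{3}}{3}\right) \frac{1}{907641} = - \frac{731}{5445846} + \frac{43 i \sqrt{3}}{2722923}$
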